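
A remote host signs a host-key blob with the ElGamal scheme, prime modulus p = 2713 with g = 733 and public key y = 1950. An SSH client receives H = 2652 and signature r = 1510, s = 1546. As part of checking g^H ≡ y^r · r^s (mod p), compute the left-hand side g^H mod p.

733^2 = 537289 ≡ 115
733^4 ≡ 115^2 = 13225 ≡ 2373
733^8 ≡ 2373^2 = 5631129 ≡ 1654
733^16 ≡ 1654^2 = 2735716 ≡ 1012
733^32 ≡ 1012^2 = 1024144 ≡ 1343
733^64 ≡ 1343^2 = 1803649 ≡ 2217
733^128 ≡ 2217^2 = 4915089 ≡ 1846
733^256 ≡ 1846^2 = 3407716 ≡ 188
733^512 ≡ 188^2 = 35344 ≡ 75
733^1024 ≡ 75^2 = 5625 ≡ 199
733^2048 ≡ 199^2 = 39601 ≡ 1619
2652 = 2048 + 512 + 64 + 16 + 8 + 4, so 733^2652 ≡ 1619·75·2217·1012·1654·2373 ≡ 1029 (mod 2713)

1029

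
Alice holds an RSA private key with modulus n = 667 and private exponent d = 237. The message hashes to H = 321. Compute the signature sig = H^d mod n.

275

H^237 mod 667 = 275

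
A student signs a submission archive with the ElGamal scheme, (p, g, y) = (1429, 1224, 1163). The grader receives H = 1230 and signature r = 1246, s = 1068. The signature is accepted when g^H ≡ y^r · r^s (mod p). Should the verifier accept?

Left side g^H mod p:
1224^2 = 1498176 ≡ 584
1224^4 ≡ 584^2 = 341056 ≡ 954
1224^8 ≡ 954^2 = 910116 ≡ 1272
1224^16 ≡ 1272^2 = 1617984 ≡ 356
1224^32 ≡ 356^2 = 126736 ≡ 984
1224^64 ≡ 984^2 = 968256 ≡ 823
1224^128 ≡ 823^2 = 677329 ≡ 1412
1224^256 ≡ 1412^2 = 1993744 ≡ 289
1224^512 ≡ 289^2 = 83521 ≡ 639
1224^1024 ≡ 639^2 = 408321 ≡ 1056
1230 = 1024 + 128 + 64 + 8 + 4 + 2, so 1224^1230 ≡ 1056·1412·823·1272·954·584 ≡ 577 (mod 1429)
Right side y^r · r^s mod p:
1163^2 = 1352569 ≡ 735
1163^4 ≡ 735^2 = 540225 ≡ 63
1163^8 ≡ 63^2 = 3969 ≡ 1111
1163^16 ≡ 1111^2 = 1234321 ≡ 1094
1163^32 ≡ 1094^2 = 1196836 ≡ 763
1163^64 ≡ 763^2 = 582169 ≡ 566
1163^128 ≡ 566^2 = 320356 ≡ 260
1163^256 ≡ 260^2 = 67600 ≡ 437
1163^512 ≡ 437^2 = 190969 ≡ 912
1163^1024 ≡ 912^2 = 831744 ≡ 66
1246 = 1024 + 128 + 64 + 16 + 8 + 4 + 2, so 1163^1246 ≡ 66·260·566·1094·1111·63·735 ≡ 559 (mod 1429)
1246^2 = 1552516 ≡ 622
1246^4 ≡ 622^2 = 386884 ≡ 1054
1246^8 ≡ 1054^2 = 1110916 ≡ 583
1246^16 ≡ 583^2 = 339889 ≡ 1216
1246^32 ≡ 1216^2 = 1478656 ≡ 1070
1246^64 ≡ 1070^2 = 1144900 ≡ 271
1246^128 ≡ 271^2 = 73441 ≡ 562
1246^256 ≡ 562^2 = 315844 ≡ 35
1246^512 ≡ 35^2 = 1225
1246^1024 ≡ 1225^2 = 1500625 ≡ 175
1068 = 1024 + 32 + 8 + 4, so 1246^1068 ≡ 175·1070·583·1054 ≡ 612 (mod 1429)
559·612 = 342108 ≡ 577 (mod 1429)
577 ≡ 577 (mod 1429), so the signature is genuine.

accept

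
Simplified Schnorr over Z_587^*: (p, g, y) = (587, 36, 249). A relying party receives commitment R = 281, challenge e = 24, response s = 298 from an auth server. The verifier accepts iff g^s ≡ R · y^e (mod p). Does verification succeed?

g^s mod p:
36^298 mod 587 = 480
R · y^e mod p:
249^24 mod 587 = 535
281·535 = 150335 ≡ 63 (mod 587)
480 ≠ 63; the check fails.

fails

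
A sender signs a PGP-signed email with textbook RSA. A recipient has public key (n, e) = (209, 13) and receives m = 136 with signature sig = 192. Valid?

sig^2 ≡ 192^2 = 36864 ≡ 80
sig^4 ≡ 80^2 = 6400 ≡ 130
sig^8 ≡ 130^2 = 16900 ≡ 180
13 = 8 + 4 + 1, so sig^13 ≡ 180·130·192 ≡ 136 (mod 209)
sig^13 mod 209 = 136 matches m.

yes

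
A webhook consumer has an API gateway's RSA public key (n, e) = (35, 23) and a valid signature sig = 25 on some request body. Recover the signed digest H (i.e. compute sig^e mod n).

sig^2 ≡ 25^2 = 625 ≡ 30
sig^4 ≡ 30^2 = 900 ≡ 25
sig^8 ≡ 25^2 = 625 ≡ 30
sig^16 ≡ 30^2 = 900 ≡ 25
23 = 16 + 4 + 2 + 1, so sig^23 ≡ 25·25·30·25 ≡ 30 (mod 35)

30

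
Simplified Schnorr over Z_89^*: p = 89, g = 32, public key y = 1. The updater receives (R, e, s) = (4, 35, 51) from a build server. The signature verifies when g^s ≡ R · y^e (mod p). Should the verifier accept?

accept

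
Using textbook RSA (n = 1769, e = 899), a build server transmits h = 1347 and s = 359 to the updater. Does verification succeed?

fails

s^2 ≡ 359^2 = 128881 ≡ 1513
s^4 ≡ 1513^2 = 2289169 ≡ 83
s^8 ≡ 83^2 = 6889 ≡ 1582
s^16 ≡ 1582^2 = 2502724 ≡ 1358
s^32 ≡ 1358^2 = 1844164 ≡ 866
s^64 ≡ 866^2 = 749956 ≡ 1669
s^128 ≡ 1669^2 = 2785561 ≡ 1155
s^256 ≡ 1155^2 = 1334025 ≡ 199
s^512 ≡ 199^2 = 39601 ≡ 683
899 = 512 + 256 + 128 + 2 + 1, so s^899 ≡ 683·199·1155·1513·359 ≡ 26 (mod 1769)
s^899 mod 1769 = 26, but h = 1347.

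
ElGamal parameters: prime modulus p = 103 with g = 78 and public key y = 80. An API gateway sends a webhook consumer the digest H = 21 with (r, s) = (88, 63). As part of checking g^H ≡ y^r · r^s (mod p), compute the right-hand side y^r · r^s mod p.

80^2 = 6400 ≡ 14
80^4 ≡ 14^2 = 196 ≡ 93
80^8 ≡ 93^2 = 8649 ≡ 100
80^16 ≡ 100^2 = 10000 ≡ 9
80^32 ≡ 9^2 = 81
80^64 ≡ 81^2 = 6561 ≡ 72
88 = 64 + 16 + 8, so 80^88 ≡ 72·9·100 ≡ 13 (mod 103)
88^2 = 7744 ≡ 19
88^4 ≡ 19^2 = 361 ≡ 52
88^8 ≡ 52^2 = 2704 ≡ 26
88^16 ≡ 26^2 = 676 ≡ 58
88^32 ≡ 58^2 = 3364 ≡ 68
63 = 32 + 16 + 8 + 4 + 2 + 1, so 88^63 ≡ 68·58·26·52·19·88 ≡ 90 (mod 103)
y^r · r^s ≡ 13·90 = 1170 ≡ 37 (mod 103)

37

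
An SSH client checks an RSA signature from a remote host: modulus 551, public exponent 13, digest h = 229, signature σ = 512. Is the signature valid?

σ^2 ≡ 512^2 = 262144 ≡ 419
σ^4 ≡ 419^2 = 175561 ≡ 343
σ^8 ≡ 343^2 = 117649 ≡ 286
13 = 8 + 4 + 1, so σ^13 ≡ 286·343·512 ≡ 322 (mod 551)
The recovered value 322 does not match the digest 229.

invalid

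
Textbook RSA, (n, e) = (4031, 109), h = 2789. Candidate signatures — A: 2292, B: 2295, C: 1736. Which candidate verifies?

B

Candidate A: Squares mod 4031: 2292^1≡2292, 2292^2≡871, 2292^4≡813, 2292^8≡3916, 2292^16≡1132, 2292^32≡3597, 2292^64≡2930; 109 = 64 + 32 + 8 + 4 + 1, so 2292^109 ≡ 2930·3597·3916·813·2292 ≡ 1103 (mod 4031)
Candidate B: Squares mod 4031: 2295^1≡2295, 2295^2≡2539, 2295^4≡952, 2295^8≡3360, 2295^16≡2800, 2295^32≡3736, 2295^64≡2374; 109 = 64 + 32 + 8 + 4 + 1, so 2295^109 ≡ 2374·3736·3360·952·2295 ≡ 2789 (mod 4031)
  → matches h = 2789
Candidate C: Squares mod 4031: 1736^1≡1736, 1736^2≡2539, 1736^4≡952, 1736^8≡3360, 1736^16≡2800, 1736^32≡3736, 1736^64≡2374; 109 = 64 + 32 + 8 + 4 + 1, so 1736^109 ≡ 2374·3736·3360·952·1736 ≡ 1242 (mod 4031)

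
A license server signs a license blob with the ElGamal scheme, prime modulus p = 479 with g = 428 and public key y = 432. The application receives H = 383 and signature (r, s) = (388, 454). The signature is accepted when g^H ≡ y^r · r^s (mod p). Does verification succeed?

fails

Left side g^H mod p:
428^2 = 183184 ≡ 206
428^4 ≡ 206^2 = 42436 ≡ 284
428^8 ≡ 284^2 = 80656 ≡ 184
428^16 ≡ 184^2 = 33856 ≡ 326
428^32 ≡ 326^2 = 106276 ≡ 417
428^64 ≡ 417^2 = 173889 ≡ 12
428^128 ≡ 12^2 = 144
428^256 ≡ 144^2 = 20736 ≡ 139
383 = 256 + 64 + 32 + 16 + 8 + 4 + 2 + 1, so 428^383 ≡ 139·12·417·326·184·284·206·428 ≡ 2 (mod 479)
Right side y^r · r^s mod p:
432^2 = 186624 ≡ 293
432^4 ≡ 293^2 = 85849 ≡ 108
432^8 ≡ 108^2 = 11664 ≡ 168
432^16 ≡ 168^2 = 28224 ≡ 442
432^32 ≡ 442^2 = 195364 ≡ 411
432^64 ≡ 411^2 = 168921 ≡ 313
432^128 ≡ 313^2 = 97969 ≡ 253
432^256 ≡ 253^2 = 64009 ≡ 302
388 = 256 + 128 + 4, so 432^388 ≡ 302·253·108 ≡ 115 (mod 479)
388^2 = 150544 ≡ 138
388^4 ≡ 138^2 = 19044 ≡ 363
388^8 ≡ 363^2 = 131769 ≡ 44
388^16 ≡ 44^2 = 1936 ≡ 20
388^32 ≡ 20^2 = 400
388^64 ≡ 400^2 = 160000 ≡ 14
388^128 ≡ 14^2 = 196
388^256 ≡ 196^2 = 38416 ≡ 96
454 = 256 + 128 + 64 + 4 + 2, so 388^454 ≡ 96·196·14·363·138 ≡ 436 (mod 479)
115·436 = 50140 ≡ 324 (mod 479)
2 ≠ 324, so verification fails.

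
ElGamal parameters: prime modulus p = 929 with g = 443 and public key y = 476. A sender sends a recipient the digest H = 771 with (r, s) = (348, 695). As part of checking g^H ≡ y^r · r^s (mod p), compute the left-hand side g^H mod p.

622

443^2 = 196249 ≡ 230
443^4 ≡ 230^2 = 52900 ≡ 876
443^8 ≡ 876^2 = 767376 ≡ 22
443^16 ≡ 22^2 = 484
443^32 ≡ 484^2 = 234256 ≡ 148
443^64 ≡ 148^2 = 21904 ≡ 537
443^128 ≡ 537^2 = 288369 ≡ 379
443^256 ≡ 379^2 = 143641 ≡ 575
443^512 ≡ 575^2 = 330625 ≡ 830
771 = 512 + 256 + 2 + 1, so 443^771 ≡ 830·575·230·443 ≡ 622 (mod 929)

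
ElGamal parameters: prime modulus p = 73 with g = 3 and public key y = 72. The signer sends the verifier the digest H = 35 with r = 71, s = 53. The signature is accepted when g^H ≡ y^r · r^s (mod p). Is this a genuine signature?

forged

Left side g^H mod p:
Squares mod 73: 3^1≡3, 3^2≡9, 3^4≡8, 3^8≡64, 3^16≡8, 3^32≡64
35 = 32 + 2 + 1, so 3^35 ≡ 64·9·3 ≡ 49 (mod 73)
Right side y^r · r^s mod p:
Squares mod 73: 72^1≡72, 72^2≡1, 72^4≡1, 72^8≡1, 72^16≡1, 72^32≡1, 72^64≡1
71 = 64 + 4 + 2 + 1, so 72^71 ≡ 1·1·1·72 ≡ 72 (mod 73)
Squares mod 73: 71^1≡71, 71^2≡4, 71^4≡16, 71^8≡37, 71^16≡55, 71^32≡32
53 = 32 + 16 + 4 + 1, so 71^53 ≡ 32·55·16·71 ≡ 36 (mod 73)
72·36 = 2592 ≡ 37 (mod 73)
49 ≠ 37, so verification fails.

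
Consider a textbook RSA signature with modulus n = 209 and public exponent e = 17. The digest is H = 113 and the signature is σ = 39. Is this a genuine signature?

forged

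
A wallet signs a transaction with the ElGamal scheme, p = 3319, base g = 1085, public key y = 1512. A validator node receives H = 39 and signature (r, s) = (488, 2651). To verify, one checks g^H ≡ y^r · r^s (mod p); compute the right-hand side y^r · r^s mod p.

1073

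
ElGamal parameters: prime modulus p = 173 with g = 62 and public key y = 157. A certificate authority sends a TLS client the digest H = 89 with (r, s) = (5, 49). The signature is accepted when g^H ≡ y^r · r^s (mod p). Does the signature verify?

does not verify

Left side g^H mod p:
62^2 = 3844 ≡ 38
62^4 ≡ 38^2 = 1444 ≡ 60
62^8 ≡ 60^2 = 3600 ≡ 140
62^16 ≡ 140^2 = 19600 ≡ 51
62^32 ≡ 51^2 = 2601 ≡ 6
62^64 ≡ 6^2 = 36
89 = 64 + 16 + 8 + 1, so 62^89 ≡ 36·51·140·62 ≡ 66 (mod 173)
Right side y^r · r^s mod p:
157^2 = 24649 ≡ 83
157^4 ≡ 83^2 = 6889 ≡ 142
5 = 4 + 1, so 157^5 ≡ 142·157 ≡ 150 (mod 173)
5^2 = 25
5^4 ≡ 25^2 = 625 ≡ 106
5^8 ≡ 106^2 = 11236 ≡ 164
5^16 ≡ 164^2 = 26896 ≡ 81
5^32 ≡ 81^2 = 6561 ≡ 160
49 = 32 + 16 + 1, so 5^49 ≡ 160·81·5 ≡ 98 (mod 173)
150·98 = 14700 ≡ 168 (mod 173)
66 ≠ 168, so verification fails.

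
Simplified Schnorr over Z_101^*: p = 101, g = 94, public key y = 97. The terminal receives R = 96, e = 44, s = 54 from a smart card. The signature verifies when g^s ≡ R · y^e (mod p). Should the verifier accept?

g^s mod p:
Squares mod 101: 94^1≡94, 94^2≡49, 94^4≡78, 94^8≡24, 94^16≡71, 94^32≡92
54 = 32 + 16 + 4 + 2, so 94^54 ≡ 92·71·78·49 ≡ 23 (mod 101)
R · y^e mod p:
Squares mod 101: 97^1≡97, 97^2≡16, 97^4≡54, 97^8≡88, 97^16≡68, 97^32≡79
44 = 32 + 8 + 4, so 97^44 ≡ 79·88·54 ≡ 92 (mod 101)
96·92 = 8832 ≡ 45 (mod 101)
23 ≠ 45; the check fails.

reject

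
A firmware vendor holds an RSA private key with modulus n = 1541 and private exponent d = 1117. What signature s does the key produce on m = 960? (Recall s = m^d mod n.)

494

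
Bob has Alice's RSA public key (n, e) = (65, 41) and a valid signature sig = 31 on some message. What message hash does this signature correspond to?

31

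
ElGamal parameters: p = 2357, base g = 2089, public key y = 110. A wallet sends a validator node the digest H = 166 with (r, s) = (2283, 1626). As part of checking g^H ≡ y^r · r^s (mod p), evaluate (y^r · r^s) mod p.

58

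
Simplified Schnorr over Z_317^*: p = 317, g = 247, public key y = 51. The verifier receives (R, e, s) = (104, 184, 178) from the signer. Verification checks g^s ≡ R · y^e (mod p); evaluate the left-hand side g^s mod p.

23

247^2 = 61009 ≡ 145
247^4 ≡ 145^2 = 21025 ≡ 103
247^8 ≡ 103^2 = 10609 ≡ 148
247^16 ≡ 148^2 = 21904 ≡ 31
247^32 ≡ 31^2 = 961 ≡ 10
247^64 ≡ 10^2 = 100
247^128 ≡ 100^2 = 10000 ≡ 173
178 = 128 + 32 + 16 + 2, so 247^178 ≡ 173·10·31·145 ≡ 23 (mod 317)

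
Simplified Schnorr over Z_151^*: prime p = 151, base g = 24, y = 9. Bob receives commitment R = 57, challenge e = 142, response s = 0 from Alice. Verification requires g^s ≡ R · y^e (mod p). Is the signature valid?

invalid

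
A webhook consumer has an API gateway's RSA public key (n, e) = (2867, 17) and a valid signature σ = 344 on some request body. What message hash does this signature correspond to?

1956

Squares mod 2867: σ^1≡344, σ^2≡789, σ^4≡382, σ^8≡2574, σ^16≡2706
17 = 16 + 1, so σ^17 ≡ 2706·344 ≡ 1956 (mod 2867)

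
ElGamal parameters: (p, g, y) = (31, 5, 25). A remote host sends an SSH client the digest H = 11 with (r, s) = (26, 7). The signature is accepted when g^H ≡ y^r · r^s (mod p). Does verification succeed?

fails

Left side g^H mod p:
5^2 = 25
5^4 ≡ 25^2 = 625 ≡ 5
5^8 ≡ 5^2 = 25
11 = 8 + 2 + 1, so 5^11 ≡ 25·25·5 ≡ 25 (mod 31)
Right side y^r · r^s mod p:
25^2 = 625 ≡ 5
25^4 ≡ 5^2 = 25
25^8 ≡ 25^2 = 625 ≡ 5
25^16 ≡ 5^2 = 25
26 = 16 + 8 + 2, so 25^26 ≡ 25·5·5 ≡ 5 (mod 31)
26^2 = 676 ≡ 25
26^4 ≡ 25^2 = 625 ≡ 5
7 = 4 + 2 + 1, so 26^7 ≡ 5·25·26 ≡ 26 (mod 31)
5·26 = 130 ≡ 6 (mod 31)
25 ≠ 6, so verification fails.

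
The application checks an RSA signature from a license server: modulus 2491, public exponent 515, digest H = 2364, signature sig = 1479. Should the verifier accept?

sig^515 mod 2491 = 186
sig^515 mod 2491 = 186, but H = 2364.

reject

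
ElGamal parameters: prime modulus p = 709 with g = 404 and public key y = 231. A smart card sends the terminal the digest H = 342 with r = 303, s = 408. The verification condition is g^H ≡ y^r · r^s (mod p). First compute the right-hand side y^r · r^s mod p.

231^2 = 53361 ≡ 186
231^4 ≡ 186^2 = 34596 ≡ 564
231^8 ≡ 564^2 = 318096 ≡ 464
231^16 ≡ 464^2 = 215296 ≡ 469
231^32 ≡ 469^2 = 219961 ≡ 171
231^64 ≡ 171^2 = 29241 ≡ 172
231^128 ≡ 172^2 = 29584 ≡ 515
231^256 ≡ 515^2 = 265225 ≡ 59
303 = 256 + 32 + 8 + 4 + 2 + 1, so 231^303 ≡ 59·171·464·564·186·231 ≡ 245 (mod 709)
303^2 = 91809 ≡ 348
303^4 ≡ 348^2 = 121104 ≡ 574
303^8 ≡ 574^2 = 329476 ≡ 500
303^16 ≡ 500^2 = 250000 ≡ 432
303^32 ≡ 432^2 = 186624 ≡ 157
303^64 ≡ 157^2 = 24649 ≡ 543
303^128 ≡ 543^2 = 294849 ≡ 614
303^256 ≡ 614^2 = 376996 ≡ 517
408 = 256 + 128 + 16 + 8, so 303^408 ≡ 517·614·432·500 ≡ 27 (mod 709)
y^r · r^s ≡ 245·27 = 6615 ≡ 234 (mod 709)

234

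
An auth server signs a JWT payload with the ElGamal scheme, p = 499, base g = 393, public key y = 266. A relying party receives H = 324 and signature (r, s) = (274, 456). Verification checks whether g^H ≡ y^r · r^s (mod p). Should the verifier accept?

Left side g^H mod p:
393^2 = 154449 ≡ 258
393^4 ≡ 258^2 = 66564 ≡ 197
393^8 ≡ 197^2 = 38809 ≡ 386
393^16 ≡ 386^2 = 148996 ≡ 294
393^32 ≡ 294^2 = 86436 ≡ 109
393^64 ≡ 109^2 = 11881 ≡ 404
393^128 ≡ 404^2 = 163216 ≡ 43
393^256 ≡ 43^2 = 1849 ≡ 352
324 = 256 + 64 + 4, so 393^324 ≡ 352·404·197 ≡ 118 (mod 499)
Right side y^r · r^s mod p:
266^2 = 70756 ≡ 397
266^4 ≡ 397^2 = 157609 ≡ 424
266^8 ≡ 424^2 = 179776 ≡ 136
266^16 ≡ 136^2 = 18496 ≡ 33
266^32 ≡ 33^2 = 1089 ≡ 91
266^64 ≡ 91^2 = 8281 ≡ 297
266^128 ≡ 297^2 = 88209 ≡ 385
266^256 ≡ 385^2 = 148225 ≡ 22
274 = 256 + 16 + 2, so 266^274 ≡ 22·33·397 ≡ 299 (mod 499)
274^2 = 75076 ≡ 226
274^4 ≡ 226^2 = 51076 ≡ 178
274^8 ≡ 178^2 = 31684 ≡ 247
274^16 ≡ 247^2 = 61009 ≡ 131
274^32 ≡ 131^2 = 17161 ≡ 195
274^64 ≡ 195^2 = 38025 ≡ 101
274^128 ≡ 101^2 = 10201 ≡ 221
274^256 ≡ 221^2 = 48841 ≡ 438
456 = 256 + 128 + 64 + 8, so 274^456 ≡ 438·221·101·247 ≡ 24 (mod 499)
299·24 = 7176 ≡ 190 (mod 499)
118 ≠ 190, so verification fails.

reject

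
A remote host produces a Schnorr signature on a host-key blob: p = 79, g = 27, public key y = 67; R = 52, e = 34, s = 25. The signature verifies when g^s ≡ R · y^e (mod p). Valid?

g^s mod p:
27^2 = 729 ≡ 18
27^4 ≡ 18^2 = 324 ≡ 8
27^8 ≡ 8^2 = 64
27^16 ≡ 64^2 = 4096 ≡ 67
25 = 16 + 8 + 1, so 27^25 ≡ 67·64·27 ≡ 41 (mod 79)
R · y^e mod p:
67^2 = 4489 ≡ 65
67^4 ≡ 65^2 = 4225 ≡ 38
67^8 ≡ 38^2 = 1444 ≡ 22
67^16 ≡ 22^2 = 484 ≡ 10
67^32 ≡ 10^2 = 100 ≡ 21
34 = 32 + 2, so 67^34 ≡ 21·65 ≡ 22 (mod 79)
52·22 = 1144 ≡ 38 (mod 79)
41 ≠ 38; the check fails.

no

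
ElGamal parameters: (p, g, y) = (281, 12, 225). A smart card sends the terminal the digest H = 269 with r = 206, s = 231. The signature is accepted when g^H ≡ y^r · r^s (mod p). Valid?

Left side g^H mod p:
Squares mod 281: 12^1≡12, 12^2≡144, 12^4≡223, 12^8≡273, 12^16≡64, 12^32≡162, 12^64≡111, 12^128≡238, 12^256≡163
269 = 256 + 8 + 4 + 1, so 12^269 ≡ 163·273·223·12 ≡ 235 (mod 281)
Right side y^r · r^s mod p:
Squares mod 281: 225^1≡225, 225^2≡45, 225^4≡58, 225^8≡273, 225^16≡64, 225^32≡162, 225^64≡111, 225^128≡238
206 = 128 + 64 + 8 + 4 + 2, so 225^206 ≡ 238·111·273·58·45 ≡ 218 (mod 281)
Squares mod 281: 206^1≡206, 206^2≡5, 206^4≡25, 206^8≡63, 206^16≡35, 206^32≡101, 206^64≡85, 206^128≡200
231 = 128 + 64 + 32 + 4 + 2 + 1, so 206^231 ≡ 200·85·101·25·5·206 ≡ 93 (mod 281)
218·93 = 20274 ≡ 42 (mod 281)
235 ≠ 42, so verification fails.

no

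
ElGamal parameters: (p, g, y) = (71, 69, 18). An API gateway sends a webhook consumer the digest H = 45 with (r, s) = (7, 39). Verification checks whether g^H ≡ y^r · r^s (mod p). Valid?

yes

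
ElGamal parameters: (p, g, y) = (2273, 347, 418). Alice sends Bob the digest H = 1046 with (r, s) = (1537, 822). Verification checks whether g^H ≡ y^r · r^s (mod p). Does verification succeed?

passes

Left side g^H mod p:
Squares mod 2273: 347^1≡347, 347^2≡2213, 347^4≡1327, 347^8≡1627, 347^16≡1357, 347^32≡319, 347^64≡1749, 347^128≡1816, 347^256≡2006, 347^512≡826, 347^1024≡376
1046 = 1024 + 16 + 4 + 2, so 347^1046 ≡ 376·1357·1327·2213 ≡ 263 (mod 2273)
Right side y^r · r^s mod p:
Squares mod 2273: 418^1≡418, 418^2≡1976, 418^4≡1835, 418^8≡912, 418^16≡2099, 418^32≡727, 418^64≡1193, 418^128≡351, 418^256≡459, 418^512≡1565, 418^1024≡1204
1537 = 1024 + 512 + 1, so 418^1537 ≡ 1204·1565·418 ≡ 1177 (mod 2273)
Squares mod 2273: 1537^1≡1537, 1537^2≡722, 1537^4≡767, 1537^8≡1855, 1537^16≡1976, 1537^32≡1835, 1537^64≡912, 1537^128≡2099, 1537^256≡727, 1537^512≡1193
822 = 512 + 256 + 32 + 16 + 4 + 2, so 1537^822 ≡ 1193·727·1835·1976·767·722 ≡ 2055 (mod 2273)
1177·2055 = 2418735 ≡ 263 (mod 2273)
263 ≡ 263 (mod 2273), so the signature is genuine.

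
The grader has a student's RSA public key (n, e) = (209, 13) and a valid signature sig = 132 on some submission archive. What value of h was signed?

sig^2 ≡ 132^2 = 17424 ≡ 77
sig^4 ≡ 77^2 = 5929 ≡ 77
sig^8 ≡ 77^2 = 5929 ≡ 77
13 = 8 + 4 + 1, so sig^13 ≡ 77·77·132 ≡ 132 (mod 209)

132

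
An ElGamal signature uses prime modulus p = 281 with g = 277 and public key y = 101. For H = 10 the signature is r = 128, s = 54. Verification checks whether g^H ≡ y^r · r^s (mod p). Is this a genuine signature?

Left side g^H mod p:
Squares mod 281: 277^1≡277, 277^2≡16, 277^4≡256, 277^8≡63
10 = 8 + 2, so 277^10 ≡ 63·16 ≡ 165 (mod 281)
Right side y^r · r^s mod p:
Squares mod 281: 101^1≡101, 101^2≡85, 101^4≡200, 101^8≡98, 101^16≡50, 101^32≡252, 101^64≡279, 101^128≡4
101^128 ≡ 4 (mod 281)
Squares mod 281: 128^1≡128, 128^2≡86, 128^4≡90, 128^8≡232, 128^16≡153, 128^32≡86
54 = 32 + 16 + 4 + 2, so 128^54 ≡ 86·153·90·86 ≡ 90 (mod 281)
4·90 = 360 ≡ 79 (mod 281)
165 ≠ 79, so verification fails.

forged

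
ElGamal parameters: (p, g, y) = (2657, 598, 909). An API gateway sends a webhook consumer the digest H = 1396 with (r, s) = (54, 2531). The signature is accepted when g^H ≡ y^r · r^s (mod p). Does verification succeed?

Left side g^H mod p:
598^2 = 357604 ≡ 1566
598^4 ≡ 1566^2 = 2452356 ≡ 2602
598^8 ≡ 2602^2 = 6770404 ≡ 368
598^16 ≡ 368^2 = 135424 ≡ 2574
598^32 ≡ 2574^2 = 6625476 ≡ 1575
598^64 ≡ 1575^2 = 2480625 ≡ 1644
598^128 ≡ 1644^2 = 2702736 ≡ 567
598^256 ≡ 567^2 = 321489 ≡ 2649
598^512 ≡ 2649^2 = 7017201 ≡ 64
598^1024 ≡ 64^2 = 4096 ≡ 1439
1396 = 1024 + 256 + 64 + 32 + 16 + 4, so 598^1396 ≡ 1439·2649·1644·1575·2574·2602 ≡ 82 (mod 2657)
Right side y^r · r^s mod p:
909^2 = 826281 ≡ 2611
909^4 ≡ 2611^2 = 6817321 ≡ 2116
909^8 ≡ 2116^2 = 4477456 ≡ 411
909^16 ≡ 411^2 = 168921 ≡ 1530
909^32 ≡ 1530^2 = 2340900 ≡ 83
54 = 32 + 16 + 4 + 2, so 909^54 ≡ 83·1530·2116·2611 ≡ 142 (mod 2657)
54^2 = 2916 ≡ 259
54^4 ≡ 259^2 = 67081 ≡ 656
54^8 ≡ 656^2 = 430336 ≡ 2559
54^16 ≡ 2559^2 = 6548481 ≡ 1633
54^32 ≡ 1633^2 = 2666689 ≡ 1718
54^64 ≡ 1718^2 = 2951524 ≡ 2254
54^128 ≡ 2254^2 = 5080516 ≡ 332
54^256 ≡ 332^2 = 110224 ≡ 1287
54^512 ≡ 1287^2 = 1656369 ≡ 1058
54^1024 ≡ 1058^2 = 1119364 ≡ 767
54^2048 ≡ 767^2 = 588289 ≡ 1092
2531 = 2048 + 256 + 128 + 64 + 32 + 2 + 1, so 54^2531 ≡ 1092·1287·332·2254·1718·259·54 ≡ 2363 (mod 2657)
142·2363 = 335546 ≡ 764 (mod 2657)
82 ≠ 764, so verification fails.

fails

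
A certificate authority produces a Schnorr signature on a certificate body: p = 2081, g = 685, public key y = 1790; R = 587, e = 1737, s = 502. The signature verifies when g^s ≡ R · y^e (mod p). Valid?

yes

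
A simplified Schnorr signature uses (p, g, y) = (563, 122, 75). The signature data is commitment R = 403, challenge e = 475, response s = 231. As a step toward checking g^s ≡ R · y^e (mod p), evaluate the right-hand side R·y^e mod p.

378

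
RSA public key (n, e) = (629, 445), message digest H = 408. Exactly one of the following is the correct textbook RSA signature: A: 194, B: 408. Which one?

B

Candidate A: 194^445 mod 629 = 567
Candidate B: 408^445 mod 629 = 408
  → matches H = 408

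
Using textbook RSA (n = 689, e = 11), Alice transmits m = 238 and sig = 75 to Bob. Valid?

Squares mod 689: sig^1≡75, sig^2≡113, sig^4≡367, sig^8≡334
11 = 8 + 2 + 1, so sig^11 ≡ 334·113·75 ≡ 238 (mod 689)
238 = m, so the signature checks out.

yes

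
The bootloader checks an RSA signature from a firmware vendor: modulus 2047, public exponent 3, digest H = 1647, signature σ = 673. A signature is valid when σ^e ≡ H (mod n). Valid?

no

σ^3 mod 2047 = 400
The recovered value 400 does not match the digest 1647.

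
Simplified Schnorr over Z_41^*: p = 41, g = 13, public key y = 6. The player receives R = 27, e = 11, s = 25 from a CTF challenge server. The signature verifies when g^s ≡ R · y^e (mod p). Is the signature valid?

invalid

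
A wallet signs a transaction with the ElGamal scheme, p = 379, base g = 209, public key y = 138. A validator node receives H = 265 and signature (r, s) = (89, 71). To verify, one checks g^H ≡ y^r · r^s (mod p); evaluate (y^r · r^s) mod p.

138^2 = 19044 ≡ 94
138^4 ≡ 94^2 = 8836 ≡ 119
138^8 ≡ 119^2 = 14161 ≡ 138
138^16 ≡ 138^2 = 19044 ≡ 94
138^32 ≡ 94^2 = 8836 ≡ 119
138^64 ≡ 119^2 = 14161 ≡ 138
89 = 64 + 16 + 8 + 1, so 138^89 ≡ 138·94·138·138 ≡ 125 (mod 379)
89^2 = 7921 ≡ 341
89^4 ≡ 341^2 = 116281 ≡ 307
89^8 ≡ 307^2 = 94249 ≡ 257
89^16 ≡ 257^2 = 66049 ≡ 103
89^32 ≡ 103^2 = 10609 ≡ 376
89^64 ≡ 376^2 = 141376 ≡ 9
71 = 64 + 4 + 2 + 1, so 89^71 ≡ 9·307·341·89 ≡ 158 (mod 379)
y^r · r^s ≡ 125·158 = 19750 ≡ 42 (mod 379)

42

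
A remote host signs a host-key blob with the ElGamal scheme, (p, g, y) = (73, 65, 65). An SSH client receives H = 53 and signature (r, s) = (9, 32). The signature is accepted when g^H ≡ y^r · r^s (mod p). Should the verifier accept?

reject

Left side g^H mod p:
65^53 mod 73 = 9
Right side y^r · r^s mod p:
65^9 mod 73 = 72
9^32 mod 73 = 8
72·8 = 576 ≡ 65 (mod 73)
9 ≠ 65, so verification fails.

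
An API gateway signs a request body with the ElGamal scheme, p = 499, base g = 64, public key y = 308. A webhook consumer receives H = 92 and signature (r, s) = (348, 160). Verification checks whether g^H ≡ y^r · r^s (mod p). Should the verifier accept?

Left side g^H mod p:
64^92 mod 499 = 481
Right side y^r · r^s mod p:
308^348 mod 499 = 234
348^160 mod 499 = 142
234·142 = 33228 ≡ 294 (mod 499)
481 ≠ 294, so verification fails.

reject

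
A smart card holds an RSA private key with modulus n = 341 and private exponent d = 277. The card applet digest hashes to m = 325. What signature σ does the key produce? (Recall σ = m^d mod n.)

85

Squares mod 341: m^1≡325, m^2≡256, m^4≡64, m^8≡4, m^16≡16, m^32≡256, m^64≡64, m^128≡4, m^256≡16
277 = 256 + 16 + 4 + 1, so m^277 ≡ 16·16·64·325 ≡ 85 (mod 341)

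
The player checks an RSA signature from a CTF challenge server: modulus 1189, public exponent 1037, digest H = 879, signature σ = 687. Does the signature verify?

does not verify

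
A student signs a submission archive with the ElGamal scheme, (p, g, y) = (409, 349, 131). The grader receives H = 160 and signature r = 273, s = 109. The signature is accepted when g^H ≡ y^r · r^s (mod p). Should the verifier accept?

Left side g^H mod p:
349^2 = 121801 ≡ 328
349^4 ≡ 328^2 = 107584 ≡ 17
349^8 ≡ 17^2 = 289
349^16 ≡ 289^2 = 83521 ≡ 85
349^32 ≡ 85^2 = 7225 ≡ 272
349^64 ≡ 272^2 = 73984 ≡ 364
349^128 ≡ 364^2 = 132496 ≡ 389
160 = 128 + 32, so 349^160 ≡ 389·272 ≡ 286 (mod 409)
Right side y^r · r^s mod p:
131^2 = 17161 ≡ 392
131^4 ≡ 392^2 = 153664 ≡ 289
131^8 ≡ 289^2 = 83521 ≡ 85
131^16 ≡ 85^2 = 7225 ≡ 272
131^32 ≡ 272^2 = 73984 ≡ 364
131^64 ≡ 364^2 = 132496 ≡ 389
131^128 ≡ 389^2 = 151321 ≡ 400
131^256 ≡ 400^2 = 160000 ≡ 81
273 = 256 + 16 + 1, so 131^273 ≡ 81·272·131 ≡ 288 (mod 409)
273^2 = 74529 ≡ 91
273^4 ≡ 91^2 = 8281 ≡ 101
273^8 ≡ 101^2 = 10201 ≡ 385
273^16 ≡ 385^2 = 148225 ≡ 167
273^32 ≡ 167^2 = 27889 ≡ 77
273^64 ≡ 77^2 = 5929 ≡ 203
109 = 64 + 32 + 8 + 4 + 1, so 273^109 ≡ 203·77·385·101·273 ≡ 72 (mod 409)
288·72 = 20736 ≡ 286 (mod 409)
286 ≡ 286 (mod 409), so the signature is genuine.

accept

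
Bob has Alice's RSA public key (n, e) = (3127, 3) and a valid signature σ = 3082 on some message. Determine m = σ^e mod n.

2685

σ^2 ≡ 3082^2 = 9498724 ≡ 2025
3 = 2 + 1, so σ^3 ≡ 2025·3082 ≡ 2685 (mod 3127)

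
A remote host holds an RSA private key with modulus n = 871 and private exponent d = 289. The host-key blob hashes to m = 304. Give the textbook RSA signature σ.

629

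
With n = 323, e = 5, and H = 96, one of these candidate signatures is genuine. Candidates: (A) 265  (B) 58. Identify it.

B

Candidate A: Squares mod 323: 265^1≡265, 265^2≡134, 265^4≡191; 5 = 4 + 1, so 265^5 ≡ 191·265 ≡ 227 (mod 323)
Candidate B: Squares mod 323: 58^1≡58, 58^2≡134, 58^4≡191; 5 = 4 + 1, so 58^5 ≡ 191·58 ≡ 96 (mod 323)
  → matches H = 96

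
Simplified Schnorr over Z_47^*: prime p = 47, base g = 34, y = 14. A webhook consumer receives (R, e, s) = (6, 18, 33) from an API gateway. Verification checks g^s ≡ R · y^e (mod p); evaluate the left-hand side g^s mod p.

34^33 mod 47 = 2

2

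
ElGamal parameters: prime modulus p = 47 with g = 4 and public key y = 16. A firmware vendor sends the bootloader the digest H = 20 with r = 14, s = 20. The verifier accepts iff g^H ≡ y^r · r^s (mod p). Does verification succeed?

passes

Left side g^H mod p:
4^2 = 16
4^4 ≡ 16^2 = 256 ≡ 21
4^8 ≡ 21^2 = 441 ≡ 18
4^16 ≡ 18^2 = 324 ≡ 42
20 = 16 + 4, so 4^20 ≡ 42·21 ≡ 36 (mod 47)
Right side y^r · r^s mod p:
16^2 = 256 ≡ 21
16^4 ≡ 21^2 = 441 ≡ 18
16^8 ≡ 18^2 = 324 ≡ 42
14 = 8 + 4 + 2, so 16^14 ≡ 42·18·21 ≡ 37 (mod 47)
14^2 = 196 ≡ 8
14^4 ≡ 8^2 = 64 ≡ 17
14^8 ≡ 17^2 = 289 ≡ 7
14^16 ≡ 7^2 = 49 ≡ 2
20 = 16 + 4, so 14^20 ≡ 2·17 ≡ 34 (mod 47)
37·34 = 1258 ≡ 36 (mod 47)
36 ≡ 36 (mod 47), so the signature is genuine.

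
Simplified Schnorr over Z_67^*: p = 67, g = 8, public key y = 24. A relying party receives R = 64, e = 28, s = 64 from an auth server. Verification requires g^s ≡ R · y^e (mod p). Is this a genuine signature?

genuine

g^s mod p:
8^64 mod 67 = 22
R · y^e mod p:
24^28 mod 67 = 15
64·15 = 960 ≡ 22 (mod 67)
22 ≡ 22 (mod 67); signature holds.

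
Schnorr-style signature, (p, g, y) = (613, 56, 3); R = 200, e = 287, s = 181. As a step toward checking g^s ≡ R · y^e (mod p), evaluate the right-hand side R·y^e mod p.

54

Squares mod 613: 3^1≡3, 3^2≡9, 3^4≡81, 3^8≡431, 3^16≡22, 3^32≡484, 3^64≡90, 3^128≡131, 3^256≡610
287 = 256 + 16 + 8 + 4 + 2 + 1, so 3^287 ≡ 610·22·431·81·9·3 ≡ 129 (mod 613)
R · y^e ≡ 200·129 = 25800 ≡ 54 (mod 613)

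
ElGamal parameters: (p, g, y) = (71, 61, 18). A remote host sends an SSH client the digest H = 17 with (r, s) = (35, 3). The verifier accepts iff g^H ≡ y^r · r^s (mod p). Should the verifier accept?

Left side g^H mod p:
61^2 = 3721 ≡ 29
61^4 ≡ 29^2 = 841 ≡ 60
61^8 ≡ 60^2 = 3600 ≡ 50
61^16 ≡ 50^2 = 2500 ≡ 15
17 = 16 + 1, so 61^17 ≡ 15·61 ≡ 63 (mod 71)
Right side y^r · r^s mod p:
18^2 = 324 ≡ 40
18^4 ≡ 40^2 = 1600 ≡ 38
18^8 ≡ 38^2 = 1444 ≡ 24
18^16 ≡ 24^2 = 576 ≡ 8
18^32 ≡ 8^2 = 64
35 = 32 + 2 + 1, so 18^35 ≡ 64·40·18 ≡ 1 (mod 71)
35^2 = 1225 ≡ 18
3 = 2 + 1, so 35^3 ≡ 18·35 ≡ 62 (mod 71)
1·62 = 62 ≡ 62 (mod 71)
63 ≠ 62, so verification fails.

reject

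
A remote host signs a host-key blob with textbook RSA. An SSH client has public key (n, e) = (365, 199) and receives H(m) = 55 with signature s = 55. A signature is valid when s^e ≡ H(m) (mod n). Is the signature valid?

valid

s^2 ≡ 55^2 = 3025 ≡ 105
s^4 ≡ 105^2 = 11025 ≡ 75
s^8 ≡ 75^2 = 5625 ≡ 150
s^16 ≡ 150^2 = 22500 ≡ 235
s^32 ≡ 235^2 = 55225 ≡ 110
s^64 ≡ 110^2 = 12100 ≡ 55
s^128 ≡ 55^2 = 3025 ≡ 105
199 = 128 + 64 + 4 + 2 + 1, so s^199 ≡ 105·55·75·105·55 ≡ 55 (mod 365)
s^199 mod 365 = 55 matches H(m).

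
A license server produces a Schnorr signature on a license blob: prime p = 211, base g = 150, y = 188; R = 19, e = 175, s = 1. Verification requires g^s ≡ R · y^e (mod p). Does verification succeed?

g^s mod p:
150^1 mod 211 = 150
R · y^e mod p:
Squares mod 211: 188^1≡188, 188^2≡107, 188^4≡55, 188^8≡71, 188^16≡188, 188^32≡107, 188^64≡55, 188^128≡71
175 = 128 + 32 + 8 + 4 + 2 + 1, so 188^175 ≡ 71·107·71·55·107·188 ≡ 1 (mod 211)
19·1 = 19 ≡ 19 (mod 211)
150 ≠ 19; the check fails.

fails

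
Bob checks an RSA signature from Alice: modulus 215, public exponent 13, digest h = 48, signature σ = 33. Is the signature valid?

Squares mod 215: σ^1≡33, σ^2≡14, σ^4≡196, σ^8≡146
13 = 8 + 4 + 1, so σ^13 ≡ 146·196·33 ≡ 48 (mod 215)
Since 48 equals the digest 48, verification succeeds.

valid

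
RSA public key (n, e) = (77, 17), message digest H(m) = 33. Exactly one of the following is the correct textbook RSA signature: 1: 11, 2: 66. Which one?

Candidate 1: 11^2 = 121 ≡ 44; 11^4 ≡ 44^2 = 1936 ≡ 11; 11^8 ≡ 11^2 = 121 ≡ 44; 11^16 ≡ 44^2 = 1936 ≡ 11; 17 = 16 + 1, so 11^17 ≡ 11·11 ≡ 44 (mod 77)
Candidate 2: 66^2 = 4356 ≡ 44; 66^4 ≡ 44^2 = 1936 ≡ 11; 66^8 ≡ 11^2 = 121 ≡ 44; 66^16 ≡ 44^2 = 1936 ≡ 11; 17 = 16 + 1, so 66^17 ≡ 11·66 ≡ 33 (mod 77)
  → matches H(m) = 33

2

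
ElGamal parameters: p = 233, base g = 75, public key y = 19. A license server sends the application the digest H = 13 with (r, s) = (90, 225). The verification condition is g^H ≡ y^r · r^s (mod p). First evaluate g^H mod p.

Squares mod 233: 75^1≡75, 75^2≡33, 75^4≡157, 75^8≡184
13 = 8 + 4 + 1, so 75^13 ≡ 184·157·75 ≡ 166 (mod 233)

166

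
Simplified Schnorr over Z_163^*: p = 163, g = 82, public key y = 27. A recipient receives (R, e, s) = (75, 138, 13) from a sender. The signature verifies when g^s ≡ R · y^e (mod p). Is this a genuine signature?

genuine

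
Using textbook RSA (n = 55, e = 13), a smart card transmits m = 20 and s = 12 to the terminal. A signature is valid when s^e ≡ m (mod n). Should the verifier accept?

Squares mod 55: s^1≡12, s^2≡34, s^4≡1, s^8≡1
13 = 8 + 4 + 1, so s^13 ≡ 1·1·12 ≡ 12 (mod 55)
s^13 mod 55 = 12, but m = 20.

reject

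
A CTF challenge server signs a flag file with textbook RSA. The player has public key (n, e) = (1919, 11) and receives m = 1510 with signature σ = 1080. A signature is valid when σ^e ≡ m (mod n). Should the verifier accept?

accept

σ^2 ≡ 1080^2 = 1166400 ≡ 1567
σ^4 ≡ 1567^2 = 2455489 ≡ 1088
σ^8 ≡ 1088^2 = 1183744 ≡ 1640
11 = 8 + 2 + 1, so σ^11 ≡ 1640·1567·1080 ≡ 1510 (mod 1919)
σ^11 mod 1919 = 1510 matches m.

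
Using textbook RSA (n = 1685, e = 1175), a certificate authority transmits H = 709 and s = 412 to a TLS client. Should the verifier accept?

reject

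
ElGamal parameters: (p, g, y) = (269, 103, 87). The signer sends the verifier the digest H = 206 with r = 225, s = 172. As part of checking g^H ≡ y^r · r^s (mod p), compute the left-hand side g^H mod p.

103^2 = 10609 ≡ 118
103^4 ≡ 118^2 = 13924 ≡ 205
103^8 ≡ 205^2 = 42025 ≡ 61
103^16 ≡ 61^2 = 3721 ≡ 224
103^32 ≡ 224^2 = 50176 ≡ 142
103^64 ≡ 142^2 = 20164 ≡ 258
103^128 ≡ 258^2 = 66564 ≡ 121
206 = 128 + 64 + 8 + 4 + 2, so 103^206 ≡ 121·258·61·205·118 ≡ 136 (mod 269)

136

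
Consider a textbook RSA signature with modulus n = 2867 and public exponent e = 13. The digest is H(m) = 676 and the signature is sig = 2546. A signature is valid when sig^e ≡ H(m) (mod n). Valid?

sig^13 mod 2867 = 676
676 = H(m), so the signature checks out.

yes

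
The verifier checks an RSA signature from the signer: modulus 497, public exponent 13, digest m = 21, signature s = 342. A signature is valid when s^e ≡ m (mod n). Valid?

no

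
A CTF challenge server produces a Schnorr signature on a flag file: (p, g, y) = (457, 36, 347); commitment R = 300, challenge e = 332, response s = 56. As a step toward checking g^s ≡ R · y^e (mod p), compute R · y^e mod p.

292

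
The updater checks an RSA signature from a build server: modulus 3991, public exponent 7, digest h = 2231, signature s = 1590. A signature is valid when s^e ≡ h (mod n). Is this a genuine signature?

forged

s^2 ≡ 1590^2 = 2528100 ≡ 1797
s^4 ≡ 1797^2 = 3229209 ≡ 490
7 = 4 + 2 + 1, so s^7 ≡ 490·1797·1590 ≡ 3891 (mod 3991)
s^7 mod 3991 = 3891, but h = 2231.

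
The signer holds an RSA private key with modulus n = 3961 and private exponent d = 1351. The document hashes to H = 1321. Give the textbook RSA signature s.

619

H^2 ≡ 1321^2 = 1745041 ≡ 2201
H^4 ≡ 2201^2 = 4844401 ≡ 98
H^8 ≡ 98^2 = 9604 ≡ 1682
H^16 ≡ 1682^2 = 2829124 ≡ 970
H^32 ≡ 970^2 = 940900 ≡ 2143
H^64 ≡ 2143^2 = 4592449 ≡ 1650
H^128 ≡ 1650^2 = 2722500 ≡ 1293
H^256 ≡ 1293^2 = 1671849 ≡ 307
H^512 ≡ 307^2 = 94249 ≡ 3146
H^1024 ≡ 3146^2 = 9897316 ≡ 2738
1351 = 1024 + 256 + 64 + 4 + 2 + 1, so H^1351 ≡ 2738·307·1650·98·2201·1321 ≡ 619 (mod 3961)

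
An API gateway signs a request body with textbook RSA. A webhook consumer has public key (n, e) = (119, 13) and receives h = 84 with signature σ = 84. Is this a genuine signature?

σ^2 ≡ 84^2 = 7056 ≡ 35
σ^4 ≡ 35^2 = 1225 ≡ 35
σ^8 ≡ 35^2 = 1225 ≡ 35
13 = 8 + 4 + 1, so σ^13 ≡ 35·35·84 ≡ 84 (mod 119)
Since 84 equals the digest 84, verification succeeds.

genuine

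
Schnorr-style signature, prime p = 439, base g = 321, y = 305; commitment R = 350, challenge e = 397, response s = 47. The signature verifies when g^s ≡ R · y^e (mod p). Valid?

no

g^s mod p:
Squares mod 439: 321^1≡321, 321^2≡315, 321^4≡11, 321^8≡121, 321^16≡154, 321^32≡10
47 = 32 + 8 + 4 + 2 + 1, so 321^47 ≡ 10·121·11·315·321 ≡ 106 (mod 439)
R · y^e mod p:
Squares mod 439: 305^1≡305, 305^2≡396, 305^4≡93, 305^8≡308, 305^16≡40, 305^32≡283, 305^64≡191, 305^128≡44, 305^256≡180
397 = 256 + 128 + 8 + 4 + 1, so 305^397 ≡ 180·44·308·93·305 ≡ 53 (mod 439)
350·53 = 18550 ≡ 112 (mod 439)
106 ≠ 112; the check fails.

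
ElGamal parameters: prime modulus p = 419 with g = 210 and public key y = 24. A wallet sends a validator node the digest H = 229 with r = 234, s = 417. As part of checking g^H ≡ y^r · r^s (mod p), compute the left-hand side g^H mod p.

294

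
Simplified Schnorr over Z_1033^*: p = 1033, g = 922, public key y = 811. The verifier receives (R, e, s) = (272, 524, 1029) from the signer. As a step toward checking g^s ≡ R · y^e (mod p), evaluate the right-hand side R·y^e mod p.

811^2 = 657721 ≡ 733
811^4 ≡ 733^2 = 537289 ≡ 129
811^8 ≡ 129^2 = 16641 ≡ 113
811^16 ≡ 113^2 = 12769 ≡ 373
811^32 ≡ 373^2 = 139129 ≡ 707
811^64 ≡ 707^2 = 499849 ≡ 910
811^128 ≡ 910^2 = 828100 ≡ 667
811^256 ≡ 667^2 = 444889 ≡ 699
811^512 ≡ 699^2 = 488601 ≡ 1025
524 = 512 + 8 + 4, so 811^524 ≡ 1025·113·129 ≡ 113 (mod 1033)
R · y^e ≡ 272·113 = 30736 ≡ 779 (mod 1033)

779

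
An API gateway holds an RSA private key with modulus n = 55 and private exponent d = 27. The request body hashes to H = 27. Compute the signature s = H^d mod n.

H^2 ≡ 27^2 = 729 ≡ 14
H^4 ≡ 14^2 = 196 ≡ 31
H^8 ≡ 31^2 = 961 ≡ 26
H^16 ≡ 26^2 = 676 ≡ 16
27 = 16 + 8 + 2 + 1, so H^27 ≡ 16·26·14·27 ≡ 3 (mod 55)

3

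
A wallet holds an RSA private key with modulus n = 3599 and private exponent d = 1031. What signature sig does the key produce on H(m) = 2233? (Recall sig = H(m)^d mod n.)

268

(H(m))^2 ≡ 2233^2 = 4986289 ≡ 1674
(H(m))^4 ≡ 1674^2 = 2802276 ≡ 2254
(H(m))^8 ≡ 2254^2 = 5080516 ≡ 2327
(H(m))^16 ≡ 2327^2 = 5414929 ≡ 2033
(H(m))^32 ≡ 2033^2 = 4133089 ≡ 1437
(H(m))^64 ≡ 1437^2 = 2064969 ≡ 2742
(H(m))^128 ≡ 2742^2 = 7518564 ≡ 253
(H(m))^256 ≡ 253^2 = 64009 ≡ 2826
(H(m))^512 ≡ 2826^2 = 7986276 ≡ 95
(H(m))^1024 ≡ 95^2 = 9025 ≡ 1827
1031 = 1024 + 4 + 2 + 1, so (H(m))^1031 ≡ 1827·2254·1674·2233 ≡ 268 (mod 3599)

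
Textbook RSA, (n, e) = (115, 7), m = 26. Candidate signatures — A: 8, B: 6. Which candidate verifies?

B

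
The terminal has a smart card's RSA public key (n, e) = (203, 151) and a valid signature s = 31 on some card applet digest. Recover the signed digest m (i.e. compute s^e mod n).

192

s^2 ≡ 31^2 = 961 ≡ 149
s^4 ≡ 149^2 = 22201 ≡ 74
s^8 ≡ 74^2 = 5476 ≡ 198
s^16 ≡ 198^2 = 39204 ≡ 25
s^32 ≡ 25^2 = 625 ≡ 16
s^64 ≡ 16^2 = 256 ≡ 53
s^128 ≡ 53^2 = 2809 ≡ 170
151 = 128 + 16 + 4 + 2 + 1, so s^151 ≡ 170·25·74·149·31 ≡ 192 (mod 203)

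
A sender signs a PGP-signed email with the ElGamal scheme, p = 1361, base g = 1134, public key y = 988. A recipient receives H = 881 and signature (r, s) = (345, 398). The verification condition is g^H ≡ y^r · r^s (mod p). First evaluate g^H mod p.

1134^2 = 1285956 ≡ 1172
1134^4 ≡ 1172^2 = 1373584 ≡ 335
1134^8 ≡ 335^2 = 112225 ≡ 623
1134^16 ≡ 623^2 = 388129 ≡ 244
1134^32 ≡ 244^2 = 59536 ≡ 1013
1134^64 ≡ 1013^2 = 1026169 ≡ 1336
1134^128 ≡ 1336^2 = 1784896 ≡ 625
1134^256 ≡ 625^2 = 390625 ≡ 18
1134^512 ≡ 18^2 = 324
881 = 512 + 256 + 64 + 32 + 16 + 1, so 1134^881 ≡ 324·18·1336·1013·244·1134 ≡ 143 (mod 1361)

143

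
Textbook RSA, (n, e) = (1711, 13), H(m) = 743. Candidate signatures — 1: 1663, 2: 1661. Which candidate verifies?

Candidate 1: Squares mod 1711: 1663^1≡1663, 1663^2≡593, 1663^4≡894, 1663^8≡199; 13 = 8 + 4 + 1, so 1663^13 ≡ 199·894·1663 ≡ 113 (mod 1711)
Candidate 2: Squares mod 1711: 1661^1≡1661, 1661^2≡789, 1661^4≡1428, 1661^8≡1383; 13 = 8 + 4 + 1, so 1661^13 ≡ 1383·1428·1661 ≡ 743 (mod 1711)
  → matches H(m) = 743

2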